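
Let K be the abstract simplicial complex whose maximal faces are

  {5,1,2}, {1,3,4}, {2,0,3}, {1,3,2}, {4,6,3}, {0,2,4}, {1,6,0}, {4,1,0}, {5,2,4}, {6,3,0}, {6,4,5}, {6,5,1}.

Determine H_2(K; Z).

H_2 ≅ 0.

Take the total order 0 < 1 < 2 < 3 < 4 < 5 < 6 on the vertex set. Then K (dimension 2) consists of the simplices:

  0-simplices (7): [0], [1], [2], [3], [4], [5], [6]
  1-simplices (18): [0,1], [0,2], [0,3], [0,4], [0,6], [1,2], [1,3], [1,4], [1,5], [1,6], [2,3], [2,4], [2,5], [3,4], [3,6], [4,5], [4,6], [5,6]
  2-simplices (12): [0,1,4], [0,1,6], [0,2,3], [0,2,4], [0,3,6], [1,2,3], [1,2,5], [1,3,4], [1,5,6], [2,4,5], [3,4,6], [4,5,6]

Hence C_0 ≅ Z^7, C_1 ≅ Z^18, C_2 ≅ Z^12.

The boundary map ∂_1: C_1 → C_0 sends each edge [p,q] (with p < q) to q − p. For instance
  ∂[4,5] = [5] − [4].
The resulting 7×18 matrix has rank 6, and its Smith normal form has invariant factors (1,1,1,1,1,1).

The boundary map ∂_2: C_2 → C_1 maps a triangle to the signed sum of its edges. For instance
  ∂[0,2,3] = [2,3] − [0,3] + [0,2],
  ∂[0,3,6] = [3,6] − [0,6] + [0,3].
The resulting 18×12 matrix has rank 12, and its Smith normal form has invariant factors (1,1,1,1,1,1,1,1,1,1,1,2).

Reading off H_k = ker ∂_k / im ∂_{k+1}:

  H_2: rank ker ∂_2 − rank ∂_3 = (12 − 12) − 0 = 0, and there is no ∂_3, so H_2 ≅ 0.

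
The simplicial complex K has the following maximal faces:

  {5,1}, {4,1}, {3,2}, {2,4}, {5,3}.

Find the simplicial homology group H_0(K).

H_0 = Z.

Take the total order 1 < 2 < 3 < 4 < 5 on the vertex set. Then K (dimension 1) consists of the simplices:

  0-simplices (5): [1], [2], [3], [4], [5]
  1-simplices (5): [1,4], [1,5], [2,3], [2,4], [3,5]

giving chain groups C_0 ≅ Z^5, C_1 ≅ Z^5.

∂_1: C_1 → C_0 sends each edge [p,q] (with p < q) to q − p.
This gives a 5×5 integer matrix of rank 4; reducing to Smith normal form yields diagonal entries (1,1,1,1).

From H_k ≅ ker(∂_k) / im(∂_{k+1}) we obtain:

  H_0: rank C_0 − rank ∂_1 = 5 − 4 = 1, and the invariant factors of ∂_1 are all 1, so H_0 ≅ Z.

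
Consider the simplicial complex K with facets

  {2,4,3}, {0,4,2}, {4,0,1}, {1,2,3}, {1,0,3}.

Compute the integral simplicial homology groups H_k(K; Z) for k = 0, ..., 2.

H_0 ≅ Z,  H_1 ≅ Z,  H_2 = 0.

Fix the vertex order 0 < 1 < 2 < 3 < 4 and write every simplex with vertices in increasing order. Then dim K = 2 and the simplices of K are:

  0-simplices (5): [0], [1], [2], [3], [4]
  1-simplices (10): [0,1], [0,2], [0,3], [0,4], [1,2], [1,3], [1,4], [2,3], [2,4], [3,4]
  2-simplices (5): [0,1,3], [0,1,4], [0,2,4], [1,2,3], [2,3,4]

so the chain groups are C_0 ≅ Z^5, C_1 ≅ Z^10, C_2 ≅ Z^5.

∂_1: C_1 → C_0 maps an edge to its endpoints' difference, ∂[p,q] = q − p. For instance
  ∂[1,3] = [3] − [1].
This gives a 5×10 integer matrix of rank 4; reducing to Smith normal form yields diagonal entries (1,1,1,1).

Boundary ∂_2: C_2 → C_1 acts by ∂[p,q,r] = [q,r] − [p,r] + [p,q]. For instance
  ∂[1,2,3] = [2,3] − [1,3] + [1,2],
  ∂[0,2,4] = [2,4] − [0,4] + [0,2].
The 10×5 boundary matrix has rank 5 and Smith normal form diag(1,1,1,1,1).

Computing H_k = (kernel of ∂_k) / (image of ∂_{k+1}):

  H_0: rank C_0 − rank ∂_1 = 5 − 4 = 1, and the invariant factors of ∂_1 are all 1, so H_0 ≅ Z.
  H_1: rank ker ∂_1 − rank ∂_2 = (10 − 4) − 5 = 1, and the invariant factors of ∂_2 are all 1, so H_1 ≅ Z.
  H_2: rank ker ∂_2 − rank ∂_3 = (5 − 5) − 0 = 0, and there is no ∂_3, so H_2 ≅ 0.

As a check, the Euler characteristic is 5 − 10 + 5 = 0, which agrees with 1 − 1 + 0 = 0.
(K is a triangulation of the Möbius band.)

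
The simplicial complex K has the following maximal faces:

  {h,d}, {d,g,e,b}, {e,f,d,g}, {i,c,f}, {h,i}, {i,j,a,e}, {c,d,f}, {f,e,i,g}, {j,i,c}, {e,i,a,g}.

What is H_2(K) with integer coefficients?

H_2 ≅ 0.

Fix the vertex order a < b < c < d < e < f < g < h < i < j and write every simplex with vertices in increasing order. Then dim K = 3 and the simplices of K are:

  0-simplices (10): a, b, c, d, e, f, g, h, i, j
  1-simplices (24): ae, ag, ai, aj, bd, be, bg, cd, cf, ci, cj, de, df, dg, dh, ef, eg, ei, ej, fg, fi, gi, hi, ij
  2-simplices (19): aeg, aei, aej, agi, aij, bde, bdg, beg, cdf, cfi, cij, def, deg, dfg, efg, efi, egi, eij, fgi
  3-simplices (5): aegi, aeij, bdeg, defg, efgi

giving chain groups C_0 ≅ Z^10, C_1 ≅ Z^24, C_2 ≅ Z^19, C_3 ≅ Z^5.

Boundary ∂_1: C_1 → C_0 is given by ∂[p,q] = [q] − [p].
The resulting 10×24 matrix has rank 9, and its Smith normal form has invariant factors (1,1,1,1,1,1,1,1,1).

∂_2: C_2 → C_1 acts by ∂[p,q,r] = [q,r] − [p,r] + [p,q]. For instance
  ∂cfi = fi − ci + cf,
  ∂agi = gi − ai + ag.
The 24×19 boundary matrix has rank 14 and Smith normal form diag(1,1,1,1,1,1,1,1,1,1,1,1,1,1).

The boundary map ∂_3: C_3 → C_2 sends each 3-simplex σ to the alternating sum Σ_i (−1)^i (σ with its i-th vertex removed). For instance
  ∂aegi = egi − agi + aei − aeg,
  ∂bdeg = deg − beg + bdg − bde.
The resulting 19×5 matrix has rank 5, and its Smith normal form has invariant factors (1,1,1,1,1).

From H_k ≅ ker(∂_k) / im(∂_{k+1}) we obtain:

  H_2: rank ker ∂_2 − rank ∂_3 = (19 − 14) − 5 = 0, and the invariant factors of ∂_3 are all 1, so H_2 ≅ 0.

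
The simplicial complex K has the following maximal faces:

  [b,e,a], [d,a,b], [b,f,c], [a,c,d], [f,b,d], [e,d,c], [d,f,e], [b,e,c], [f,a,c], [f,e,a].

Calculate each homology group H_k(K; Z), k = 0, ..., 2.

We work with the vertex ordering a < b < c < d < e < f. The simplices of K, each written with vertices in increasing order, are:

  0-simplices (6): a, b, c, d, e, f
  1-simplices (15): ab, ac, ad, ae, af, bc, bd, be, bf, cd, ce, cf, de, df, ef
  2-simplices (10): abd, abe, acd, acf, aef, bce, bcf, bdf, cde, def

so the chain groups are C_0 ≅ Z^6, C_1 ≅ Z^15, C_2 ≅ Z^10.

Boundary ∂_1: C_1 → C_0 is given by ∂[p,q] = [q] − [p]. For instance
  ∂ae = e − a.
This gives a 6×15 integer matrix of rank 5; reducing to Smith normal form yields diagonal entries (1,1,1,1,1).

∂_2: C_2 → C_1 maps a triangle to the signed sum of its edges. For instance
  ∂aef = ef − af + ae,
  ∂abd = bd − ad + ab.
The 15×10 boundary matrix has rank 10 and Smith normal form diag(1,1,1,1,1,1,1,1,1,2).

From H_k ≅ ker(∂_k) / im(∂_{k+1}) we obtain:

  H_0: rank C_0 − rank ∂_1 = 6 − 5 = 1, and the invariant factors of ∂_1 are all 1, so H_0 = Z.
  H_1: rank ker ∂_1 − rank ∂_2 = (15 − 5) − 10 = 0, and ∂_2 has invariant factor 2 > 1, so H_1 = Z_2.
  H_2: rank ker ∂_2 − rank ∂_3 = (10 − 10) − 0 = 0, and there is no ∂_3, so H_2 = 0.

As a check, the Euler characteristic is 6 − 15 + 10 = 1, which agrees with 1 − 0 + 0 = 1.
(K is a triangulation of the real projective plane RP^2.)

H_0 ≅ Z,  H_1 ≅ Z_2,  H_2 = 0.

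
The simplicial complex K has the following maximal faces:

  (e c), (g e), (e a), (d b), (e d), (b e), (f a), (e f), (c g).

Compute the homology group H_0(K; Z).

H_0 ≅ Z.

Fix the vertex order a < b < c < d < e < f < g and write every simplex with vertices in increasing order. Then dim K = 1 and the simplices of K are:

  0-simplices (7): a, b, c, d, e, f, g
  1-simplices (9): ae, af, bd, be, ce, cg, de, ef, eg

giving chain groups C_0 ≅ Z^7, C_1 ≅ Z^9.

Boundary ∂_1: C_1 → C_0 is given by ∂[p,q] = [q] − [p].
The 7×9 boundary matrix has rank 6 and Smith normal form diag(1,1,1,1,1,1).

Computing H_k = (kernel of ∂_k) / (image of ∂_{k+1}):

  H_0: rank C_0 − rank ∂_1 = 7 − 6 = 1, and the invariant factors of ∂_1 are all 1, so H_0 ≅ Z.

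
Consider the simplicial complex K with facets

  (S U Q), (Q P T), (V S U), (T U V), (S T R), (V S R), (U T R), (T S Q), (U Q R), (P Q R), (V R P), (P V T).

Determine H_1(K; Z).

Fix the vertex order P < Q < R < S < T < U < V and write every simplex with vertices in increasing order. Then dim K = 2 and the simplices of K are:

  0-simplices (7): P, Q, R, S, T, U, V
  1-simplices (18): PQ, PR, PT, PV, QR, QS, QT, QU, RS, RT, RU, RV, ST, SU, SV, TU, TV, UV
  2-simplices (12): PQR, PQT, PRV, PTV, QRU, QST, QSU, RST, RSV, RTU, SUV, TUV

Hence C_0 ≅ Z^7, C_1 ≅ Z^18, C_2 ≅ Z^12.

The boundary map ∂_1: C_1 → C_0 sends each edge [p,q] (with p < q) to q − p.
The resulting 7×18 matrix has rank 6, and its Smith normal form has invariant factors (1,1,1,1,1,1).

∂_2: C_2 → C_1 acts by ∂[p,q,r] = [q,r] − [p,r] + [p,q]. For instance
  ∂RST = ST − RT + RS,
  ∂QRU = RU − QU + QR.
The resulting 18×12 matrix has rank 12, and its Smith normal form has invariant factors (1,1,1,1,1,1,1,1,1,1,1,2).

Reading off H_k = ker ∂_k / im ∂_{k+1}:

  H_1: rank ker ∂_1 − rank ∂_2 = (18 − 6) − 12 = 0, and ∂_2 has invariant factor 2 > 1, so H_1 ≅ Z/2Z.

H_1 ≅ Z/2Z.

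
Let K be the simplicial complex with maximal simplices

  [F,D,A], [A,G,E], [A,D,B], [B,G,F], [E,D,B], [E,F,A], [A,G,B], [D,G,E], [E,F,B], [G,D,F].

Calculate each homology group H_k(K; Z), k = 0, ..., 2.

H_0 = Z,  H_1 = Z/2,  H_2 = 0.

Order the vertices as A < B < D < E < F < G. Listing each simplex with vertices in this order, K has dimension 2 with simplices:

  0-simplices (6): A, B, D, E, F, G
  1-simplices (15): AB, AD, AE, AF, AG, BD, BE, BF, BG, DE, DF, DG, EF, EG, FG
  2-simplices (10): ABD, ABG, ADF, AEF, AEG, BDE, BEF, BFG, DEG, DFG

so the chain groups are C_0 ≅ Z^6, C_1 ≅ Z^15, C_2 ≅ Z^10.

Boundary ∂_1: C_1 → C_0 sends each edge [p,q] (with p < q) to q − p. For instance
  ∂EF = F − E.
This gives a 6×15 integer matrix of rank 5; reducing to Smith normal form yields diagonal entries (1,1,1,1,1).

∂_2: C_2 → C_1 maps a triangle to the signed sum of its edges. For instance
  ∂DEG = EG − DG + DE,
  ∂BEF = EF − BF + BE.
The 15×10 boundary matrix has rank 10 and Smith normal form diag(1,1,1,1,1,1,1,1,1,2).

Now H_k = ker ∂_k / im ∂_{k+1}, so:

  H_0: rank C_0 − rank ∂_1 = 6 − 5 = 1, and the invariant factors of ∂_1 are all 1, so H_0 ≅ Z.
  H_1: rank ker ∂_1 − rank ∂_2 = (15 − 5) − 10 = 0, and ∂_2 has invariant factor 2 > 1, so H_1 ≅ Z/2.
  H_2: rank ker ∂_2 − rank ∂_3 = (10 − 10) − 0 = 0, and there is no ∂_3, so H_2 ≅ 0.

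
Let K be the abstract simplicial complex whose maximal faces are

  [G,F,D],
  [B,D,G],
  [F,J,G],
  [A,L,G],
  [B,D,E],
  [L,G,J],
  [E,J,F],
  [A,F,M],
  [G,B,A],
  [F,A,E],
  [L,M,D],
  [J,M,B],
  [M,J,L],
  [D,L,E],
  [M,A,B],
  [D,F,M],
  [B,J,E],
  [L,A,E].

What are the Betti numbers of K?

Order the vertices as A < B < D < E < F < G < J < L < M. Listing each simplex with vertices in this order, K has dimension 2 with simplices:

  0-simplices (9): A, B, D, E, F, G, J, L, M
  1-simplices (27): AB, AE, AF, AG, AL, AM, BD, BE, BG, BJ, BM, DE, DF, DG, DL, DM, EF, EJ, EL, FG, FJ, FM, GJ, GL, JL, JM, LM
  2-simplices (18): ABG, ABM, AEF, AEL, AFM, AGL, BDE, BDG, BEJ, BJM, DEL, DFG, DFM, DLM, EFJ, FGJ, GJL, JLM

so the chain groups are C_0 ≅ Z^9, C_1 ≅ Z^27, C_2 ≅ Z^18.

The boundary map ∂_1: C_1 → C_0 maps an edge to its endpoints' difference, ∂[p,q] = q − p.
This gives a 9×27 integer matrix of rank 8; reducing to Smith normal form yields diagonal entries (1,1,1,1,1,1,1,1).

Boundary ∂_2: C_2 → C_1 maps a triangle to the signed sum of its edges. For instance
  ∂BDE = DE − BE + BD,
  ∂ABM = BM − AM + AB.
The 27×18 boundary matrix has rank 17 and Smith normal form diag(1,1,1,1,1,1,1,1,1,1,1,1,1,1,1,1,1).

Reading off H_k = ker ∂_k / im ∂_{k+1}:

  H_0: rank C_0 − rank ∂_1 = 9 − 8 = 1, and the invariant factors of ∂_1 are all 1, so H_0 ≅ Z.
  H_1: rank ker ∂_1 − rank ∂_2 = (27 − 8) − 17 = 2, and the invariant factors of ∂_2 are all 1, so H_1 ≅ Z^2.
  H_2: rank ker ∂_2 − rank ∂_3 = (18 − 17) − 0 = 1, and there is no ∂_3, so H_2 ≅ Z.

(K is a triangulation of the torus T^2.)

Hence the Betti numbers are b_0 = 1, b_1 = 2, b_2 = 1.

b_0 = 1, b_1 = 2, b_2 = 1.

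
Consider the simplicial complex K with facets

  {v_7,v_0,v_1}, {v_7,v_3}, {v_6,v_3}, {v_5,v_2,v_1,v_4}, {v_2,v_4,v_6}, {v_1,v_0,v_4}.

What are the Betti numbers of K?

K has 8 vertices, 14 edges, 7 triangles, 1 3-simplex.
rank ∂_0 = 0, rank ∂_1 = 7 ⇒ b_0 = 8 − 0 − 7 = 1; all invariant factors of ∂_1 are 1 so no torsion. So H_0 = Z.
rank ∂_1 = 7, rank ∂_2 = 6 ⇒ b_1 = 14 − 7 − 6 = 1; all invariant factors of ∂_2 are 1 so no torsion. So H_1 = Z.
rank ∂_2 = 6, rank ∂_3 = 1 ⇒ b_2 = 7 − 6 − 1 = 0; all invariant factors of ∂_3 are 1 so no torsion. So H_2 = 0.
rank ∂_3 = 1, rank ∂_4 = 0 ⇒ b_3 = 1 − 1 − 0 = 0. So H_3 = 0.

b_0 = 1, b_1 = 1, b_2 = 0, b_3 = 0.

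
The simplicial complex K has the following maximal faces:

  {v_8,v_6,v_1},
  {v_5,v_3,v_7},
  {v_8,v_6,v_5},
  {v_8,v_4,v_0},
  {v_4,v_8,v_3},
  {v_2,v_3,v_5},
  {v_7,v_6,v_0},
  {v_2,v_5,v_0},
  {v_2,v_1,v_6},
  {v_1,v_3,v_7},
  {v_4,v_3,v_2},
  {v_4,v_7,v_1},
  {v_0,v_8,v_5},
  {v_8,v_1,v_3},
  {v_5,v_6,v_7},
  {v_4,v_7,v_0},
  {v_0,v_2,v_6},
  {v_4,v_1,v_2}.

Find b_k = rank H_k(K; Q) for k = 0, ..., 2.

Take the total order v_0 < v_1 < v_2 < v_3 < v_4 < v_5 < v_6 < v_7 < v_8 on the vertex set. Then K (dimension 2) consists of the simplices:

  0-simplices (9): [v_0], [v_1], [v_2], [v_3], [v_4], [v_5], [v_6], [v_7], [v_8]
  1-simplices (27): (27 of them)
  2-simplices (18): (18 of them)

Hence C_0 ≅ Z^9, C_1 ≅ Z^27, C_2 ≅ Z^18.

∂_1: C_1 → C_0 maps an edge to its endpoints' difference, ∂[p,q] = q − p. For instance
  ∂[v_0,v_5] = [v_5] − [v_0].
As a 9×27 matrix over Z this has rank 8, with invariant factors (1,1,1,1,1,1,1,1).

∂_2: C_2 → C_1 sends each 2-simplex [p,q,r] to [q,r] − [p,r] + [p,q]. For instance
  ∂[v_3,v_4,v_8] = [v_4,v_8] − [v_3,v_8] + [v_3,v_4],
  ∂[v_3,v_5,v_7] = [v_5,v_7] − [v_3,v_7] + [v_3,v_5].
This gives a 27×18 integer matrix of rank 18; reducing to Smith normal form yields diagonal entries (1,1,1,1,1,1,1,1,1,1,1,1,1,1,1,1,1,2).

Now H_k = ker ∂_k / im ∂_{k+1}, so:

  H_0: rank C_0 − rank ∂_1 = 9 − 8 = 1, and the invariant factors of ∂_1 are all 1, so H_0 = Z.
  H_1: rank ker ∂_1 − rank ∂_2 = (27 − 8) − 18 = 1, and ∂_2 has invariant factor 2 > 1, so H_1 = Z ⊕ Z/2Z.
  H_2: rank ker ∂_2 − rank ∂_3 = (18 − 18) − 0 = 0, and there is no ∂_3, so H_2 = 0.

(K is a triangulation of the Klein bottle.)

Hence the Betti numbers are b_0 = 1, b_1 = 1, b_2 = 0.

b_0 = 1, b_1 = 1, b_2 = 0.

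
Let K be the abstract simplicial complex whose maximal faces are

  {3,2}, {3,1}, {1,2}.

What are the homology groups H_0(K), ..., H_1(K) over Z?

H_0 = Z,  H_1 = Z.

Fix the vertex order 1 < 2 < 3 and write every simplex with vertices in increasing order. Then dim K = 1 and the simplices of K are:

  0-simplices (3): [1], [2], [3]
  1-simplices (3): [1,2], [1,3], [2,3]

so the chain groups are C_0 ≅ Z^3, C_1 ≅ Z^3.

∂_1: C_1 → C_0 sends each edge [p,q] (with p < q) to q − p.
This gives a 3×3 integer matrix of rank 2; reducing to Smith normal form yields diagonal entries (1,1).

Computing H_k = (kernel of ∂_k) / (image of ∂_{k+1}):

  H_0: rank C_0 − rank ∂_1 = 3 − 2 = 1, and the invariant factors of ∂_1 are all 1, so H_0 = Z.
  H_1: rank ker ∂_1 − rank ∂_2 = (3 − 2) − 0 = 1, and there is no ∂_2, so H_1 = Z.

As a check, the Euler characteristic is 3 − 3 = 0, which agrees with 1 − 1 = 0.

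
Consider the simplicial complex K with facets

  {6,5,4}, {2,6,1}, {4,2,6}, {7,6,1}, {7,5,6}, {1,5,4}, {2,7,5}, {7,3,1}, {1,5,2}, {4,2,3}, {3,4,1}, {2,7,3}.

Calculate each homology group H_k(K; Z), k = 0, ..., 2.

H_0 ≅ Z,  H_1 ≅ Z_2,  H_2 = 0.

K has 7 vertices, 18 edges, 12 triangles.
rank ∂_0 = 0, rank ∂_1 = 6 ⇒ b_0 = 7 − 0 − 6 = 1; all invariant factors of ∂_1 are 1 so no torsion. So H_0 = Z.
rank ∂_1 = 6, rank ∂_2 = 12 ⇒ b_1 = 18 − 6 − 12 = 0; ∂_2 has invariant factor(s) [2] giving torsion. So H_1 = Z_2.
rank ∂_2 = 12, rank ∂_3 = 0 ⇒ b_2 = 12 − 12 − 0 = 0. So H_2 = 0.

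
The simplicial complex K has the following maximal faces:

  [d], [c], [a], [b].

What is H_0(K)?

H_0 ≅ Z^4.

Take the total order a < b < c < d on the vertex set. Then K (dimension 0) consists of the simplices:

  0-simplices (4): a, b, c, d

giving chain groups C_0 ≅ Z^4.

Computing H_k = (kernel of ∂_k) / (image of ∂_{k+1}):

  H_0: rank C_0 − rank ∂_1 = 4 − 0 = 4, and there is no ∂_1, so H_0 = Z^4.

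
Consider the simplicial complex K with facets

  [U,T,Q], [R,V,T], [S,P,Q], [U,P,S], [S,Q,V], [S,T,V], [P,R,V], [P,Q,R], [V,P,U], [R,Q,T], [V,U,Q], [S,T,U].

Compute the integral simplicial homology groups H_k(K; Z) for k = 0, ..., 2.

H_0 = Z,  H_1 = Z/2Z,  H_2 = 0.

K has 7 vertices, 18 edges, 12 triangles.
rank ∂_0 = 0, rank ∂_1 = 6 ⇒ b_0 = 7 − 0 − 6 = 1; all invariant factors of ∂_1 are 1 so no torsion. So H_0 = Z.
rank ∂_1 = 6, rank ∂_2 = 12 ⇒ b_1 = 18 − 6 − 12 = 0; ∂_2 has invariant factor(s) [2] giving torsion. So H_1 = Z/2Z.
rank ∂_2 = 12, rank ∂_3 = 0 ⇒ b_2 = 12 − 12 − 0 = 0. So H_2 = 0.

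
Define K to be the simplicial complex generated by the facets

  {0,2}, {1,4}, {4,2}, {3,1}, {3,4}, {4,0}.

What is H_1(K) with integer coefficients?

H_1 = Z^2.

Order the vertices as 0 < 1 < 2 < 3 < 4. Listing each simplex with vertices in this order, K has dimension 1 with simplices:

  0-simplices (5): [0], [1], [2], [3], [4]
  1-simplices (6): [0,2], [0,4], [1,3], [1,4], [2,4], [3,4]

so the chain groups are C_0 ≅ Z^5, C_1 ≅ Z^6.

The boundary map ∂_1: C_1 → C_0 is given by ∂[p,q] = [q] − [p]. For instance
  ∂[0,4] = [4] − [0].
The 5×6 boundary matrix has rank 4 and Smith normal form diag(1,1,1,1).

Computing H_k = (kernel of ∂_k) / (image of ∂_{k+1}):

  H_1: rank ker ∂_1 − rank ∂_2 = (6 − 4) − 0 = 2, and there is no ∂_2, so H_1 = Z^2.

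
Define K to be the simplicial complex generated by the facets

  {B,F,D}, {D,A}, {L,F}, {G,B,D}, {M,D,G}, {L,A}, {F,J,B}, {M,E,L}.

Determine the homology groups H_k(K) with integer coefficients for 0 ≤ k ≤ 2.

H_0 = Z,  H_1 = Z^2,  H_2 = 0.

Fix the vertex order A < B < D < E < F < G < J < L < M and write every simplex with vertices in increasing order. Then dim K = 2 and the simplices of K are:

  0-simplices (9): A, B, D, E, F, G, J, L, M
  1-simplices (15): AD, AL, BD, BF, BG, BJ, DF, DG, DM, EL, EM, FJ, FL, GM, LM
  2-simplices (5): BDF, BDG, BFJ, DGM, ELM

so the chain groups are C_0 ≅ Z^9, C_1 ≅ Z^15, C_2 ≅ Z^5.

Boundary ∂_1: C_1 → C_0 maps an edge to its endpoints' difference, ∂[p,q] = q − p. For instance
  ∂EL = L − E.
The 9×15 boundary matrix has rank 8 and Smith normal form diag(1,1,1,1,1,1,1,1).

Boundary ∂_2: C_2 → C_1 acts by ∂[p,q,r] = [q,r] − [p,r] + [p,q]. For instance
  ∂BDG = DG − BG + BD,
  ∂BFJ = FJ − BJ + BF.
The resulting 15×5 matrix has rank 5, and its Smith normal form has invariant factors (1,1,1,1,1).

From H_k ≅ ker(∂_k) / im(∂_{k+1}) we obtain:

  H_0: rank C_0 − rank ∂_1 = 9 − 8 = 1, and the invariant factors of ∂_1 are all 1, so H_0 ≅ Z.
  H_1: rank ker ∂_1 − rank ∂_2 = (15 − 8) − 5 = 2, and the invariant factors of ∂_2 are all 1, so H_1 ≅ Z^2.
  H_2: rank ker ∂_2 − rank ∂_3 = (5 − 5) − 0 = 0, and there is no ∂_3, so H_2 ≅ 0.

As a check, the Euler characteristic is 9 − 15 + 5 = -1, which agrees with 1 − 2 + 0 = -1.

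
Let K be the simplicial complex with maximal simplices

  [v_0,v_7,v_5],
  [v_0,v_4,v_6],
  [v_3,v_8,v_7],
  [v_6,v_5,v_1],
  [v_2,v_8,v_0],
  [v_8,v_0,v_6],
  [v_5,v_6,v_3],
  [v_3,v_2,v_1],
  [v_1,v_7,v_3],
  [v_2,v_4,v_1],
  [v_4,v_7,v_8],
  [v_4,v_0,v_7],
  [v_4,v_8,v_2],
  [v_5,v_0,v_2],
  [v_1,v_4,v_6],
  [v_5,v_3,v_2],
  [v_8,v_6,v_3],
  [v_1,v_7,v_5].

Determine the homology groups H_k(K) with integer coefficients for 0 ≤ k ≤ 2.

H_0 ≅ Z,  H_1 ≅ Z × Z/2,  H_2 = 0.

We work with the vertex ordering v_0 < v_1 < v_2 < v_3 < v_4 < v_5 < v_6 < v_7 < v_8. The simplices of K, each written with vertices in increasing order, are:

  0-simplices (9): [v_0], [v_1], [v_2], [v_3], [v_4], [v_5], [v_6], [v_7], [v_8]
  1-simplices (27): (27 of them)
  2-simplices (18): (18 of them)

giving chain groups C_0 ≅ Z^9, C_1 ≅ Z^27, C_2 ≅ Z^18.

∂_1: C_1 → C_0 maps an edge to its endpoints' difference, ∂[p,q] = q − p. For instance
  ∂[v_1,v_2] = [v_2] − [v_1].
As a 9×27 matrix over Z this has rank 8, with invariant factors (1,1,1,1,1,1,1,1).

Boundary ∂_2: C_2 → C_1 acts by ∂[p,q,r] = [q,r] − [p,r] + [p,q]. For instance
  ∂[v_0,v_4,v_6] = [v_4,v_6] − [v_0,v_6] + [v_0,v_4],
  ∂[v_0,v_2,v_5] = [v_2,v_5] − [v_0,v_5] + [v_0,v_2].
This gives a 27×18 integer matrix of rank 18; reducing to Smith normal form yields diagonal entries (1,1,1,1,1,1,1,1,1,1,1,1,1,1,1,1,1,2).

Now H_k = ker ∂_k / im ∂_{k+1}, so:

  H_0: rank C_0 − rank ∂_1 = 9 − 8 = 1, and the invariant factors of ∂_1 are all 1, so H_0 ≅ Z.
  H_1: rank ker ∂_1 − rank ∂_2 = (27 − 8) − 18 = 1, and ∂_2 has invariant factor 2 > 1, so H_1 ≅ Z × Z/2.
  H_2: rank ker ∂_2 − rank ∂_3 = (18 − 18) − 0 = 0, and there is no ∂_3, so H_2 ≅ 0.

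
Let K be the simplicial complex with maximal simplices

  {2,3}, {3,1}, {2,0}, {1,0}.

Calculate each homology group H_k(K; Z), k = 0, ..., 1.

H_0 ≅ Z,  H_1 ≅ Z.

We work with the vertex ordering 0 < 1 < 2 < 3. The simplices of K, each written with vertices in increasing order, are:

  0-simplices (4): [0], [1], [2], [3]
  1-simplices (4): [0,1], [0,2], [1,3], [2,3]

so the chain groups are C_0 ≅ Z^4, C_1 ≅ Z^4.

∂_1: C_1 → C_0 is given by ∂[p,q] = [q] − [p].
As a 4×4 matrix over Z this has rank 3, with invariant factors (1,1,1).

From H_k ≅ ker(∂_k) / im(∂_{k+1}) we obtain:

  H_0: rank C_0 − rank ∂_1 = 4 − 3 = 1, and the invariant factors of ∂_1 are all 1, so H_0 ≅ Z.
  H_1: rank ker ∂_1 − rank ∂_2 = (4 − 3) − 0 = 1, and there is no ∂_2, so H_1 ≅ Z.

As a check, the Euler characteristic is 4 − 4 = 0, which agrees with 1 − 1 = 0.
(K is a triangulation of the circle S^1.)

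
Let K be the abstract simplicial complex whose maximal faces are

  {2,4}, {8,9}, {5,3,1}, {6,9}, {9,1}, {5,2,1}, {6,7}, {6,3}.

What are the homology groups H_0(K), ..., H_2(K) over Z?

K has 9 vertices, 11 edges, 2 triangles.
rank ∂_0 = 0, rank ∂_1 = 8 ⇒ b_0 = 9 − 0 − 8 = 1; all invariant factors of ∂_1 are 1 so no torsion. So H_0 ≅ Z.
rank ∂_1 = 8, rank ∂_2 = 2 ⇒ b_1 = 11 − 8 − 2 = 1; all invariant factors of ∂_2 are 1 so no torsion. So H_1 ≅ Z.
rank ∂_2 = 2, rank ∂_3 = 0 ⇒ b_2 = 2 − 2 − 0 = 0. So H_2 ≅ 0.

H_0 ≅ Z,  H_1 ≅ Z,  H_2 = 0.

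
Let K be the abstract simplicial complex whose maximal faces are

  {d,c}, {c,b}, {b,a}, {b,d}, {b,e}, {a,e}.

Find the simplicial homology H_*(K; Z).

H_0 ≅ Z,  H_1 ≅ Z^2.

K has 5 vertices, 6 edges.
rank ∂_0 = 0, rank ∂_1 = 4 ⇒ b_0 = 5 − 0 − 4 = 1; all invariant factors of ∂_1 are 1 so no torsion. So H_0 = Z.
rank ∂_1 = 4, rank ∂_2 = 0 ⇒ b_1 = 6 − 4 − 0 = 2. So H_1 = Z^2.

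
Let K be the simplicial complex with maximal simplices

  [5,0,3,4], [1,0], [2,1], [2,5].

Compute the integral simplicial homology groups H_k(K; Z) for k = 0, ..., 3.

Take the total order 0 < 1 < 2 < 3 < 4 < 5 on the vertex set. Then K (dimension 3) consists of the simplices:

  0-simplices (6): [0], [1], [2], [3], [4], [5]
  1-simplices (9): [0,1], [0,3], [0,4], [0,5], [1,2], [2,5], [3,4], [3,5], [4,5]
  2-simplices (4): [0,3,4], [0,3,5], [0,4,5], [3,4,5]
  3-simplices (1): [0,3,4,5]

giving chain groups C_0 ≅ Z^6, C_1 ≅ Z^9, C_2 ≅ Z^4, C_3 ≅ Z^1.

∂_1: C_1 → C_0 sends each edge [p,q] (with p < q) to q − p.
The resulting 6×9 matrix has rank 5, and its Smith normal form has invariant factors (1,1,1,1,1).

The boundary map ∂_2: C_2 → C_1 sends each 2-simplex [p,q,r] to [q,r] − [p,r] + [p,q]. For instance
  ∂[0,4,5] = [4,5] − [0,5] + [0,4],
  ∂[3,4,5] = [4,5] − [3,5] + [3,4].
The resulting 9×4 matrix has rank 3, and its Smith normal form has invariant factors (1,1,1).

∂_3: C_3 → C_2 sends each 3-simplex σ to the alternating sum Σ_i (−1)^i (σ with its i-th vertex removed). For instance
  ∂[0,3,4,5] = [3,4,5] − [0,4,5] + [0,3,5] − [0,3,4].
This gives a 4×1 integer matrix of rank 1; reducing to Smith normal form yields diagonal entries (1).

Now H_k = ker ∂_k / im ∂_{k+1}, so:

  H_0: rank C_0 − rank ∂_1 = 6 − 5 = 1, and the invariant factors of ∂_1 are all 1, so H_0 ≅ Z.
  H_1: rank ker ∂_1 − rank ∂_2 = (9 − 5) − 3 = 1, and the invariant factors of ∂_2 are all 1, so H_1 ≅ Z.
  H_2: rank ker ∂_2 − rank ∂_3 = (4 − 3) − 1 = 0, and the invariant factors of ∂_3 are all 1, so H_2 ≅ 0.
  H_3: rank ker ∂_3 − rank ∂_4 = (1 − 1) − 0 = 0, and there is no ∂_4, so H_3 ≅ 0.

H_0 ≅ Z,  H_1 ≅ Z,  H_2 = 0,  H_3 = 0.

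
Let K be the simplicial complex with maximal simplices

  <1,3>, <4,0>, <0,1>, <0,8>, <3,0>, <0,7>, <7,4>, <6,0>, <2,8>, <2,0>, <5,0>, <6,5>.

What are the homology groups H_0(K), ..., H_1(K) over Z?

H_0 ≅ Z,  H_1 ≅ Z^4.

Order the vertices as 0 < 1 < 2 < 3 < 4 < 5 < 6 < 7 < 8. Listing each simplex with vertices in this order, K has dimension 1 with simplices:

  0-simplices (9): [0], [1], [2], [3], [4], [5], [6], [7], [8]
  1-simplices (12): [0,1], [0,2], [0,3], [0,4], [0,5], [0,6], [0,7], [0,8], [1,3], [2,8], [4,7], [5,6]

Hence C_0 ≅ Z^9, C_1 ≅ Z^12.

∂_1: C_1 → C_0 sends each edge [p,q] (with p < q) to q − p. For instance
  ∂[0,2] = [2] − [0].
The resulting 9×12 matrix has rank 8, and its Smith normal form has invariant factors (1,1,1,1,1,1,1,1).

Reading off H_k = ker ∂_k / im ∂_{k+1}:

  H_0: rank C_0 − rank ∂_1 = 9 − 8 = 1, and the invariant factors of ∂_1 are all 1, so H_0 = Z.
  H_1: rank ker ∂_1 − rank ∂_2 = (12 − 8) − 0 = 4, and there is no ∂_2, so H_1 = Z^4.

As a check, the Euler characteristic is 9 − 12 = -3, which agrees with 1 − 4 = -3.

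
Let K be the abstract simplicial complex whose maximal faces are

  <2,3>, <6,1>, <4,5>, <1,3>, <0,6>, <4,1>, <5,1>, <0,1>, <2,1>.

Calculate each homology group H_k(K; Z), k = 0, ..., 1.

H_0 = Z,  H_1 = Z^3.

Order the vertices as 0 < 1 < 2 < 3 < 4 < 5 < 6. Listing each simplex with vertices in this order, K has dimension 1 with simplices:

  0-simplices (7): [0], [1], [2], [3], [4], [5], [6]
  1-simplices (9): [0,1], [0,6], [1,2], [1,3], [1,4], [1,5], [1,6], [2,3], [4,5]

giving chain groups C_0 ≅ Z^7, C_1 ≅ Z^9.

The boundary map ∂_1: C_1 → C_0 maps an edge to its endpoints' difference, ∂[p,q] = q − p.
As a 7×9 matrix over Z this has rank 6, with invariant factors (1,1,1,1,1,1).

Computing H_k = (kernel of ∂_k) / (image of ∂_{k+1}):

  H_0: rank C_0 − rank ∂_1 = 7 − 6 = 1, and the invariant factors of ∂_1 are all 1, so H_0 ≅ Z.
  H_1: rank ker ∂_1 − rank ∂_2 = (9 − 6) − 0 = 3, and there is no ∂_2, so H_1 ≅ Z^3.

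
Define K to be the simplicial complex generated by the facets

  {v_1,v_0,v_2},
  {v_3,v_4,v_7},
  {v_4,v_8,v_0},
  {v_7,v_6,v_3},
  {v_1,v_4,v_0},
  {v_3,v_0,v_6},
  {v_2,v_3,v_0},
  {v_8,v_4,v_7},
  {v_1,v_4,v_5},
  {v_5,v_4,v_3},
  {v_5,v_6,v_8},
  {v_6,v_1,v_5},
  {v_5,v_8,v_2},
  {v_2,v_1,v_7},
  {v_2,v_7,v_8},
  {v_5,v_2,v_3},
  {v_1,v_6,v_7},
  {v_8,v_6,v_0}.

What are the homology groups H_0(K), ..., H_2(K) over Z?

K has 9 vertices, 27 edges, 18 triangles.
rank ∂_0 = 0, rank ∂_1 = 8 ⇒ b_0 = 9 − 0 − 8 = 1; all invariant factors of ∂_1 are 1 so no torsion. So H_0 ≅ Z.
rank ∂_1 = 8, rank ∂_2 = 17 ⇒ b_1 = 27 − 8 − 17 = 2; all invariant factors of ∂_2 are 1 so no torsion. So H_1 ≅ Z^2.
rank ∂_2 = 17, rank ∂_3 = 0 ⇒ b_2 = 18 − 17 − 0 = 1. So H_2 ≅ Z.

H_0 = Z,  H_1 = Z^2,  H_2 = Z.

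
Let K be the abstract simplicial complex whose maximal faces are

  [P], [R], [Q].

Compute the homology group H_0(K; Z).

H_0 ≅ Z^3.

Fix the vertex order P < Q < R and write every simplex with vertices in increasing order. Then dim K = 0 and the simplices of K are:

  0-simplices (3): P, Q, R

Hence C_0 ≅ Z^3.

From H_k ≅ ker(∂_k) / im(∂_{k+1}) we obtain:

  H_0: rank C_0 − rank ∂_1 = 3 − 0 = 3, and there is no ∂_1, so H_0 = Z^3.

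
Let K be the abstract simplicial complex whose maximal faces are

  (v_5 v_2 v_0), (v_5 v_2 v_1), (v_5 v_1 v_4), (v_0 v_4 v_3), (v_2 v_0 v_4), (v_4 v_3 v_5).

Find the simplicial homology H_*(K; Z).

We work with the vertex ordering v_0 < v_1 < v_2 < v_3 < v_4 < v_5. The simplices of K, each written with vertices in increasing order, are:

  0-simplices (6): [v_0], [v_1], [v_2], [v_3], [v_4], [v_5]
  1-simplices (12): [v_0,v_2], [v_0,v_3], [v_0,v_4], [v_0,v_5], [v_1,v_2], [v_1,v_4], [v_1,v_5], [v_2,v_4], [v_2,v_5], [v_3,v_4], [v_3,v_5], [v_4,v_5]
  2-simplices (6): [v_0,v_2,v_4], [v_0,v_2,v_5], [v_0,v_3,v_4], [v_1,v_2,v_5], [v_1,v_4,v_5], [v_3,v_4,v_5]

Hence C_0 ≅ Z^6, C_1 ≅ Z^12, C_2 ≅ Z^6.

∂_1: C_1 → C_0 is given by ∂[p,q] = [q] − [p].
The 6×12 boundary matrix has rank 5 and Smith normal form diag(1,1,1,1,1).

The boundary map ∂_2: C_2 → C_1 maps a triangle to the signed sum of its edges. For instance
  ∂[v_0,v_2,v_5] = [v_2,v_5] − [v_0,v_5] + [v_0,v_2],
  ∂[v_3,v_4,v_5] = [v_4,v_5] − [v_3,v_5] + [v_3,v_4].
The 12×6 boundary matrix has rank 6 and Smith normal form diag(1,1,1,1,1,1).

Reading off H_k = ker ∂_k / im ∂_{k+1}:

  H_0: rank C_0 − rank ∂_1 = 6 − 5 = 1, and the invariant factors of ∂_1 are all 1, so H_0 = Z.
  H_1: rank ker ∂_1 − rank ∂_2 = (12 − 5) − 6 = 1, and the invariant factors of ∂_2 are all 1, so H_1 = Z.
  H_2: rank ker ∂_2 − rank ∂_3 = (6 − 6) − 0 = 0, and there is no ∂_3, so H_2 = 0.

H_0 = Z,  H_1 = Z,  H_2 = 0.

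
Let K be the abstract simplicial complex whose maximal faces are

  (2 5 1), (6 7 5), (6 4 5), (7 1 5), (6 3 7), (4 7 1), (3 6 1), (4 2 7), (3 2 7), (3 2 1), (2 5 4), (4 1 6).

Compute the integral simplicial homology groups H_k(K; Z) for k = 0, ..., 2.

H_0 = Z,  H_1 = Z/2,  H_2 = 0.

We work with the vertex ordering 1 < 2 < 3 < 4 < 5 < 6 < 7. The simplices of K, each written with vertices in increasing order, are:

  0-simplices (7): [1], [2], [3], [4], [5], [6], [7]
  1-simplices (18): [1,2], [1,3], [1,4], [1,5], [1,6], [1,7], [2,3], [2,4], [2,5], [2,7], [3,6], [3,7], [4,5], [4,6], [4,7], [5,6], [5,7], [6,7]
  2-simplices (12): [1,2,3], [1,2,5], [1,3,6], [1,4,6], [1,4,7], [1,5,7], [2,3,7], [2,4,5], [2,4,7], [3,6,7], [4,5,6], [5,6,7]

Hence C_0 ≅ Z^7, C_1 ≅ Z^18, C_2 ≅ Z^12.

The boundary map ∂_1: C_1 → C_0 sends each edge [p,q] (with p < q) to q − p. For instance
  ∂[1,6] = [6] − [1].
The 7×18 boundary matrix has rank 6 and Smith normal form diag(1,1,1,1,1,1).

Boundary ∂_2: C_2 → C_1 maps a triangle to the signed sum of its edges. For instance
  ∂[1,2,5] = [2,5] − [1,5] + [1,2],
  ∂[1,4,6] = [4,6] − [1,6] + [1,4].
As a 18×12 matrix over Z this has rank 12, with invariant factors (1,1,1,1,1,1,1,1,1,1,1,2).

Reading off H_k = ker ∂_k / im ∂_{k+1}:

  H_0: rank C_0 − rank ∂_1 = 7 − 6 = 1, and the invariant factors of ∂_1 are all 1, so H_0 = Z.
  H_1: rank ker ∂_1 − rank ∂_2 = (18 − 6) − 12 = 0, and ∂_2 has invariant factor 2 > 1, so H_1 = Z/2.
  H_2: rank ker ∂_2 − rank ∂_3 = (12 − 12) − 0 = 0, and there is no ∂_3, so H_2 = 0.

(K is a triangulation of the real projective plane RP^2.)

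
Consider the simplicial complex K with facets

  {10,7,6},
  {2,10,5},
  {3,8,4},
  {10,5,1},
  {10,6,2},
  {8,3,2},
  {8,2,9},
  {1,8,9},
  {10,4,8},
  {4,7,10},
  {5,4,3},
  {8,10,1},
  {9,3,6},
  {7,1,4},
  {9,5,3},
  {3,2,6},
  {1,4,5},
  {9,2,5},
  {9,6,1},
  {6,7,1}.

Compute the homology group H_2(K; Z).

H_2 = 0.

Fix the vertex order 1 < 2 < 3 < 4 < 5 < 6 < 7 < 8 < 9 < 10 and write every simplex with vertices in increasing order. Then dim K = 2 and the simplices of K are:

  0-simplices (10): [1], [2], [3], [4], [5], [6], [7], [8], [9], [10]
  1-simplices (30): (30 of them)
  2-simplices (20): (20 of them)

giving chain groups C_0 ≅ Z^10, C_1 ≅ Z^30, C_2 ≅ Z^20.

The boundary map ∂_1: C_1 → C_0 sends each edge [p,q] (with p < q) to q − p. For instance
  ∂[3,4] = [4] − [3].
The 10×30 boundary matrix has rank 9 and Smith normal form diag(1,1,1,1,1,1,1,1,1).

Boundary ∂_2: C_2 → C_1 acts by ∂[p,q,r] = [q,r] − [p,r] + [p,q]. For instance
  ∂[4,8,10] = [8,10] − [4,10] + [4,8],
  ∂[1,8,9] = [8,9] − [1,9] + [1,8].
The 30×20 boundary matrix has rank 20 and Smith normal form diag(1,1,1,1,1,1,1,1,1,1,1,1,1,1,1,1,1,1,1,2).

Now H_k = ker ∂_k / im ∂_{k+1}, so:

  H_2: rank ker ∂_2 − rank ∂_3 = (20 − 20) − 0 = 0, and there is no ∂_3, so H_2 ≅ 0.

(K is a triangulation of the Klein bottle.)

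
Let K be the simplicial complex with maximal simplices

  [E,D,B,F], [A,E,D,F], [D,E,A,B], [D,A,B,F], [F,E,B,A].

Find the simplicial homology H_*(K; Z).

H_0 = Z,  H_1 = 0,  H_2 = 0,  H_3 = Z.

We work with the vertex ordering A < B < D < E < F. The simplices of K, each written with vertices in increasing order, are:

  0-simplices (5): A, B, D, E, F
  1-simplices (10): AB, AD, AE, AF, BD, BE, BF, DE, DF, EF
  2-simplices (10): ABD, ABE, ABF, ADE, ADF, AEF, BDE, BDF, BEF, DEF
  3-simplices (5): ABDE, ABDF, ABEF, ADEF, BDEF

giving chain groups C_0 ≅ Z^5, C_1 ≅ Z^10, C_2 ≅ Z^10, C_3 ≅ Z^5.

The boundary map ∂_1: C_1 → C_0 maps an edge to its endpoints' difference, ∂[p,q] = q − p. For instance
  ∂AD = D − A.
The resulting 5×10 matrix has rank 4, and its Smith normal form has invariant factors (1,1,1,1).

∂_2: C_2 → C_1 acts by ∂[p,q,r] = [q,r] − [p,r] + [p,q]. For instance
  ∂DEF = EF − DF + DE,
  ∂BDE = DE − BE + BD.
This gives a 10×10 integer matrix of rank 6; reducing to Smith normal form yields diagonal entries (1,1,1,1,1,1).

∂_3: C_3 → C_2 sends each 3-simplex σ to the alternating sum Σ_i (−1)^i (σ with its i-th vertex removed). For instance
  ∂BDEF = DEF − BEF + BDF − BDE,
  ∂ADEF = DEF − AEF + ADF − ADE.
As a 10×5 matrix over Z this has rank 4, with invariant factors (1,1,1,1).

Now H_k = ker ∂_k / im ∂_{k+1}, so:

  H_0: rank C_0 − rank ∂_1 = 5 − 4 = 1, and the invariant factors of ∂_1 are all 1, so H_0 ≅ Z.
  H_1: rank ker ∂_1 − rank ∂_2 = (10 − 4) − 6 = 0, and the invariant factors of ∂_2 are all 1, so H_1 ≅ 0.
  H_2: rank ker ∂_2 − rank ∂_3 = (10 − 6) − 4 = 0, and the invariant factors of ∂_3 are all 1, so H_2 ≅ 0.
  H_3: rank ker ∂_3 − rank ∂_4 = (5 − 4) − 0 = 1, and there is no ∂_4, so H_3 ≅ Z.

As a check, the Euler characteristic is 5 − 10 + 10 − 5 = 0, which agrees with 1 − 0 + 0 − 1 = 0.
(K is a triangulation of the 3-sphere S^3.)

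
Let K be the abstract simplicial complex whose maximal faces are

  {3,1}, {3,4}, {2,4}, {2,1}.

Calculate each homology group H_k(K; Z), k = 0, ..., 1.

H_0 ≅ Z,  H_1 ≅ Z.

K has 4 vertices, 4 edges.
rank ∂_0 = 0, rank ∂_1 = 3 ⇒ b_0 = 4 − 0 − 3 = 1; all invariant factors of ∂_1 are 1 so no torsion. So H_0 ≅ Z.
rank ∂_1 = 3, rank ∂_2 = 0 ⇒ b_1 = 4 − 3 − 0 = 1. So H_1 ≅ Z.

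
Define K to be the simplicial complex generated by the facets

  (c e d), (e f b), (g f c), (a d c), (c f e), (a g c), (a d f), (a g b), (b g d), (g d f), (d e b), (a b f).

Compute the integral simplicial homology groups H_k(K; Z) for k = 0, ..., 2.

Take the total order a < b < c < d < e < f < g on the vertex set. Then K (dimension 2) consists of the simplices:

  0-simplices (7): a, b, c, d, e, f, g
  1-simplices (18): ab, ac, ad, af, ag, bd, be, bf, bg, cd, ce, cf, cg, de, df, dg, ef, fg
  2-simplices (12): abf, abg, acd, acg, adf, bde, bdg, bef, cde, cef, cfg, dfg

so the chain groups are C_0 ≅ Z^7, C_1 ≅ Z^18, C_2 ≅ Z^12.

The boundary map ∂_1: C_1 → C_0 maps an edge to its endpoints' difference, ∂[p,q] = q − p. For instance
  ∂af = f − a.
As a 7×18 matrix over Z this has rank 6, with invariant factors (1,1,1,1,1,1).

The boundary map ∂_2: C_2 → C_1 maps a triangle to the signed sum of its edges. For instance
  ∂abf = bf − af + ab,
  ∂bdg = dg − bg + bd.
The resulting 18×12 matrix has rank 12, and its Smith normal form has invariant factors (1,1,1,1,1,1,1,1,1,1,1,2).

Reading off H_k = ker ∂_k / im ∂_{k+1}:

  H_0: rank C_0 − rank ∂_1 = 7 − 6 = 1, and the invariant factors of ∂_1 are all 1, so H_0 = Z.
  H_1: rank ker ∂_1 − rank ∂_2 = (18 − 6) − 12 = 0, and ∂_2 has invariant factor 2 > 1, so H_1 = Z/2.
  H_2: rank ker ∂_2 − rank ∂_3 = (12 − 12) − 0 = 0, and there is no ∂_3, so H_2 = 0.

As a check, the Euler characteristic is 7 − 18 + 12 = 1, which agrees with 1 − 0 + 0 = 1.
(K is a triangulation of the real projective plane RP^2.)

H_0 ≅ Z,  H_1 ≅ Z/2,  H_2 = 0.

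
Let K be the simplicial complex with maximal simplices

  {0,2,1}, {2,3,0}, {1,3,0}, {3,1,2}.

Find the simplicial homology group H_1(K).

H_1 ≅ 0.

We work with the vertex ordering 0 < 1 < 2 < 3. The simplices of K, each written with vertices in increasing order, are:

  0-simplices (4): [0], [1], [2], [3]
  1-simplices (6): [0,1], [0,2], [0,3], [1,2], [1,3], [2,3]
  2-simplices (4): [0,1,2], [0,1,3], [0,2,3], [1,2,3]

giving chain groups C_0 ≅ Z^4, C_1 ≅ Z^6, C_2 ≅ Z^4.

The boundary map ∂_1: C_1 → C_0 maps an edge to its endpoints' difference, ∂[p,q] = q − p.
As a 4×6 matrix over Z this has rank 3, with invariant factors (1,1,1).

The boundary map ∂_2: C_2 → C_1 acts by ∂[p,q,r] = [q,r] − [p,r] + [p,q]. For instance
  ∂[1,2,3] = [2,3] − [1,3] + [1,2],
  ∂[0,1,2] = [1,2] − [0,2] + [0,1].
As a 6×4 matrix over Z this has rank 3, with invariant factors (1,1,1).

Now H_k = ker ∂_k / im ∂_{k+1}, so:

  H_1: rank ker ∂_1 − rank ∂_2 = (6 − 3) − 3 = 0, and the invariant factors of ∂_2 are all 1, so H_1 ≅ 0.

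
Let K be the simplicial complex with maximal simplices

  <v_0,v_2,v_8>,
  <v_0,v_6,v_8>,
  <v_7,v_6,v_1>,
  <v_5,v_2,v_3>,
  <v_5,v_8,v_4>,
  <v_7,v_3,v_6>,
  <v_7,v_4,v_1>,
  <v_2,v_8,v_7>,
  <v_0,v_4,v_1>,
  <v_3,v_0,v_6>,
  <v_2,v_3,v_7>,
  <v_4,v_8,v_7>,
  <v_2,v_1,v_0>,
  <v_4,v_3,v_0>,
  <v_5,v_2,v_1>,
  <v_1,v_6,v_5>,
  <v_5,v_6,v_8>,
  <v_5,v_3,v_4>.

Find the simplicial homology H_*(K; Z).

H_0 ≅ Z,  H_1 ≅ Z^2,  H_2 ≅ Z.

Take the total order v_0 < v_1 < v_2 < v_3 < v_4 < v_5 < v_6 < v_7 < v_8 on the vertex set. Then K (dimension 2) consists of the simplices:

  0-simplices (9): [v_0], [v_1], [v_2], [v_3], [v_4], [v_5], [v_6], [v_7], [v_8]
  1-simplices (27): (27 of them)
  2-simplices (18): (18 of them)

giving chain groups C_0 ≅ Z^9, C_1 ≅ Z^27, C_2 ≅ Z^18.

The boundary map ∂_1: C_1 → C_0 sends each edge [p,q] (with p < q) to q − p. For instance
  ∂[v_4,v_8] = [v_8] − [v_4].
This gives a 9×27 integer matrix of rank 8; reducing to Smith normal form yields diagonal entries (1,1,1,1,1,1,1,1).

The boundary map ∂_2: C_2 → C_1 sends each 2-simplex [p,q,r] to [q,r] − [p,r] + [p,q]. For instance
  ∂[v_1,v_5,v_6] = [v_5,v_6] − [v_1,v_6] + [v_1,v_5],
  ∂[v_4,v_7,v_8] = [v_7,v_8] − [v_4,v_8] + [v_4,v_7].
The resulting 27×18 matrix has rank 17, and its Smith normal form has invariant factors (1,1,1,1,1,1,1,1,1,1,1,1,1,1,1,1,1).

From H_k ≅ ker(∂_k) / im(∂_{k+1}) we obtain:

  H_0: rank C_0 − rank ∂_1 = 9 − 8 = 1, and the invariant factors of ∂_1 are all 1, so H_0 = Z.
  H_1: rank ker ∂_1 − rank ∂_2 = (27 − 8) − 17 = 2, and the invariant factors of ∂_2 are all 1, so H_1 = Z^2.
  H_2: rank ker ∂_2 − rank ∂_3 = (18 − 17) − 0 = 1, and there is no ∂_3, so H_2 = Z.

As a check, the Euler characteristic is 9 − 27 + 18 = 0, which agrees with 1 − 2 + 1 = 0.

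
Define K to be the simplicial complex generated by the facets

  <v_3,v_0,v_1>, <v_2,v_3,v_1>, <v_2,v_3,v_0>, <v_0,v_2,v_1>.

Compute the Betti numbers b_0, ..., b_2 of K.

Order the vertices as v_0 < v_1 < v_2 < v_3. Listing each simplex with vertices in this order, K has dimension 2 with simplices:

  0-simplices (4): [v_0], [v_1], [v_2], [v_3]
  1-simplices (6): [v_0,v_1], [v_0,v_2], [v_0,v_3], [v_1,v_2], [v_1,v_3], [v_2,v_3]
  2-simplices (4): [v_0,v_1,v_2], [v_0,v_1,v_3], [v_0,v_2,v_3], [v_1,v_2,v_3]

Hence C_0 ≅ Z^4, C_1 ≅ Z^6, C_2 ≅ Z^4.

The boundary map ∂_1: C_1 → C_0 maps an edge to its endpoints' difference, ∂[p,q] = q − p. For instance
  ∂[v_0,v_3] = [v_3] − [v_0].
This gives a 4×6 integer matrix of rank 3; reducing to Smith normal form yields diagonal entries (1,1,1).

Boundary ∂_2: C_2 → C_1 maps a triangle to the signed sum of its edges. For instance
  ∂[v_0,v_1,v_3] = [v_1,v_3] − [v_0,v_3] + [v_0,v_1],
  ∂[v_0,v_2,v_3] = [v_2,v_3] − [v_0,v_3] + [v_0,v_2].
This gives a 6×4 integer matrix of rank 3; reducing to Smith normal form yields diagonal entries (1,1,1).

Computing H_k = (kernel of ∂_k) / (image of ∂_{k+1}):

  H_0: rank C_0 − rank ∂_1 = 4 − 3 = 1, and the invariant factors of ∂_1 are all 1, so H_0 ≅ Z.
  H_1: rank ker ∂_1 − rank ∂_2 = (6 − 3) − 3 = 0, and the invariant factors of ∂_2 are all 1, so H_1 ≅ 0.
  H_2: rank ker ∂_2 − rank ∂_3 = (4 − 3) − 0 = 1, and there is no ∂_3, so H_2 ≅ Z.

Hence the Betti numbers are b_0 = 1, b_1 = 0, b_2 = 1.

b_0 = 1, b_1 = 0, b_2 = 1.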